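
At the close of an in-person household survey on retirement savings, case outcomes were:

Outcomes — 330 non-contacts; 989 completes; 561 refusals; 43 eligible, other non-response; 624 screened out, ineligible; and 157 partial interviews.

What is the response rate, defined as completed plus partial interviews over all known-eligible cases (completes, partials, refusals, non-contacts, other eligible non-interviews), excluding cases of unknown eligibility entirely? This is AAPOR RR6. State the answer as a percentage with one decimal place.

Top = 989 + 157 = 1146
Base = 989 + 157 + 561 + 330 + 43 = 2080
RR6 = 1146 / 2080 = 0.5510

55.1%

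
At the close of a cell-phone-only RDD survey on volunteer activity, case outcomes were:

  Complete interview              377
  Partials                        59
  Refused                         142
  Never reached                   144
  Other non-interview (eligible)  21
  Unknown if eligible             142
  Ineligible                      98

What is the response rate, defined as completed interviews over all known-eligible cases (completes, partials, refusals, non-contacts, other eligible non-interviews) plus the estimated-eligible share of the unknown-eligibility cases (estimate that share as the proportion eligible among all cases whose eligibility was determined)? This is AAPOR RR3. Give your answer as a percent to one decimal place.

43.4%

Numerator: 377
Eligible (known): 377 + 59 + 142 + 144 + 21 = 743
e = 743 / (743 + 98) = 743 / 841 = 0.8835
Estimated eligible among unknowns: 0.8835 × 142 = 125.46
Denom: 743 + 125.46 = 868.46
RR3 = 377 / 868.46 = 0.4341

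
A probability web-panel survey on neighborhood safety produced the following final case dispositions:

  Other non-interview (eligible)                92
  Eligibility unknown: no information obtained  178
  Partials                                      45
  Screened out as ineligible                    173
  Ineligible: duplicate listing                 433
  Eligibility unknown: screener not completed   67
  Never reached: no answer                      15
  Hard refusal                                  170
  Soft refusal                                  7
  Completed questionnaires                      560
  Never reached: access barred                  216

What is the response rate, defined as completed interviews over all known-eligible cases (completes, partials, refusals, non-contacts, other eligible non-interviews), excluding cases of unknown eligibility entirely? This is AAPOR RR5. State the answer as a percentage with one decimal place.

Refused = 170 + 7 = 177
No answer / not reached = 15 + 216 = 231
Unknown eligibility = 67 + 178 = 245
Ineligible = 173 + 433 = 606
Numerator → 560
Denom → 560 + 45 + 177 + 231 + 92 = 1105
RR5 = 560 / 1105 = 0.5068

50.7%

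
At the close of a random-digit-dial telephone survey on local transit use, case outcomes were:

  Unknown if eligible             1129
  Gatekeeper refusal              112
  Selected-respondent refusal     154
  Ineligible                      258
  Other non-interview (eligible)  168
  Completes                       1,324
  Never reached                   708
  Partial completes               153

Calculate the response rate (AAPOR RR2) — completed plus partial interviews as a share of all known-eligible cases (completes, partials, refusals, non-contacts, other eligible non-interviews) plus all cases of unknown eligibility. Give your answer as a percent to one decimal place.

39.4%

Declined to participate = 112 + 154 = 266
Num: 1324 + 153 = 1477
Denom: 1324 + 153 + 266 + 708 + 168 + 1129 = 3748
RR2 = 1477 / 3748 = 0.3941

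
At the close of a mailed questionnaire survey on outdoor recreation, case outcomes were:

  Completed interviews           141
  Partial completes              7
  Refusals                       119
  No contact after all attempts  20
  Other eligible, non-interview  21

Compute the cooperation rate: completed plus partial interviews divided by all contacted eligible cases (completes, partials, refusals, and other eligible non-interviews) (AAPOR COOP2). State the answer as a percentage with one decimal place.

Numerator: 141 + 7 = 148
Denom: 141 + 7 + 119 + 21 = 288
COOP2 = 148 / 288 = 0.5139

51.4%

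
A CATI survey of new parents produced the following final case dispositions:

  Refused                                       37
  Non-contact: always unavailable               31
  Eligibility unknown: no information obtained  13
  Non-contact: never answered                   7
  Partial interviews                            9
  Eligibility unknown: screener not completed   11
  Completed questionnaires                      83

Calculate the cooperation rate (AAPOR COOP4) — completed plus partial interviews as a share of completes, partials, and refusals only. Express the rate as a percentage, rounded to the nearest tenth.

71.3%

Never reached = 7 + 31 = 38
Unknown if eligible = 11 + 13 = 24
Num: 83 + 9 = 92
Denominator: 83 + 9 + 37 = 129
COOP4 = 92 / 129 = 0.7132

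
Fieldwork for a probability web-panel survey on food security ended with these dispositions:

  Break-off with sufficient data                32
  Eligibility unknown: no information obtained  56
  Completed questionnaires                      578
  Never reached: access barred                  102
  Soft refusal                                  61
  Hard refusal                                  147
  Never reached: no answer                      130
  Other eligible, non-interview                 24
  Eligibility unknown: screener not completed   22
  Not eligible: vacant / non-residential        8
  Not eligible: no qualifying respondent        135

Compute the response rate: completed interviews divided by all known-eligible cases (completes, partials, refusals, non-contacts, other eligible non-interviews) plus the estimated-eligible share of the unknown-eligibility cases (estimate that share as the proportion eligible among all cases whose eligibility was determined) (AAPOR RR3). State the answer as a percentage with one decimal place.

50.6%

Refusals = 147 + 61 = 208
Never reached = 130 + 102 = 232
Unknown if eligible = 22 + 56 = 78
Screened out, ineligible = 135 + 8 = 143
Top: 578
Eligible (known): 578 + 32 + 208 + 232 + 24 = 1074
e = 1074 / (1074 + 143) = 1074 / 1217 = 0.8825
Estimated eligible among unknowns: 0.8825 × 78 = 68.83
Denominator: 1074 + 68.83 = 1142.83
RR3 = 578 / 1142.83 = 0.5058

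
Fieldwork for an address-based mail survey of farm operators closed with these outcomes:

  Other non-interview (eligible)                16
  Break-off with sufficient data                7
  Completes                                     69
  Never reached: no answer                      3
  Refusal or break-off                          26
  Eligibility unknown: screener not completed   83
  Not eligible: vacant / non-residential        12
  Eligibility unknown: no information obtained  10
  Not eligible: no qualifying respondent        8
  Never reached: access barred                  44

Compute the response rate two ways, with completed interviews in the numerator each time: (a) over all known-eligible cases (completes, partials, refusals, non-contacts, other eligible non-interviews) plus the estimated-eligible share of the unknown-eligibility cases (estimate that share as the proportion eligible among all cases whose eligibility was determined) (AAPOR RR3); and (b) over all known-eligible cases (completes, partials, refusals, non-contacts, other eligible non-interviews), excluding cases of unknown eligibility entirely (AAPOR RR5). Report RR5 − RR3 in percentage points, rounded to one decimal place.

14.0

Non-contacts = 3 + 44 = 47
Eligibility not determined = 83 + 10 = 93
Screened out, ineligible = 8 + 12 = 20
Num → 69
Eligible (known) → 69 + 7 + 26 + 47 + 16 = 165
e = 165 / (165 + 20) = 165 / 185 = 0.8919
e × U → 0.8919 × 93 = 82.95
Denom → 165 + 82.95 = 247.95
RR3 = 69 / 247.95 = 0.2783
Denom → 69 + 7 + 26 + 47 + 16 = 165
RR5 = 69 / 165 = 0.4182
Difference = 41.82 − 27.83 = 13.99 percentage points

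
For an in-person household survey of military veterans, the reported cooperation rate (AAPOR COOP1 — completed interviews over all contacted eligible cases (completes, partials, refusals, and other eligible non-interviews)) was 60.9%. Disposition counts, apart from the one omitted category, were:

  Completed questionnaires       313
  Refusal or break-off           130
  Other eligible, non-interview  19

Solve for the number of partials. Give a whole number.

COOP1 = 313 / D = 0.609
D = 313 / 0.609 = 514.0
Rest of base = 462
partials = 514.0 − 462 ≈ 52

52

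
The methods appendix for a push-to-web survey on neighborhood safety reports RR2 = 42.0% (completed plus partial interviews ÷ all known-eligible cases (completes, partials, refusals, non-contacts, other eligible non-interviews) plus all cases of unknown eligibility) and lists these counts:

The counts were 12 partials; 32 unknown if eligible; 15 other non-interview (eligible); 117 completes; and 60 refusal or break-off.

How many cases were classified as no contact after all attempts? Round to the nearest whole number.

71

Numerator: 117 + 12 = 129
RR2 = 129 / D = 0.420
D = 129 / 0.420 = 307.1
Other denominator terms total 236
no contact after all attempts = 307.1 − 236 ≈ 71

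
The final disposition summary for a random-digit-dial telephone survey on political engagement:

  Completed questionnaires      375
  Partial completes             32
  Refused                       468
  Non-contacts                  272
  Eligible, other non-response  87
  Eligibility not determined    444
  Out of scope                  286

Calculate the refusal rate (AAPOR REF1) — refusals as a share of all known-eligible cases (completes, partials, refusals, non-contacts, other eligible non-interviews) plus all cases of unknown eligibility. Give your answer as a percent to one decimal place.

Num: 468
Denom: 375 + 32 + 468 + 272 + 87 + 444 = 1678
REF1 = 468 / 1678 = 0.2789

27.9%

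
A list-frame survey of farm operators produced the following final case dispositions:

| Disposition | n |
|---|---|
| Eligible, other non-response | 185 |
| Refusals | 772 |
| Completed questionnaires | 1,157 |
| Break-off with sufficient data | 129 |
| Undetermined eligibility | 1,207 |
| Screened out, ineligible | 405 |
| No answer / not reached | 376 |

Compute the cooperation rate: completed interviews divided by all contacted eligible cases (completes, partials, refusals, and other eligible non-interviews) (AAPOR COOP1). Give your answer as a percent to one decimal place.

Top = 1157
Denom = 1157 + 129 + 772 + 185 = 2243
COOP1 = 1157 / 2243 = 0.5158

51.6%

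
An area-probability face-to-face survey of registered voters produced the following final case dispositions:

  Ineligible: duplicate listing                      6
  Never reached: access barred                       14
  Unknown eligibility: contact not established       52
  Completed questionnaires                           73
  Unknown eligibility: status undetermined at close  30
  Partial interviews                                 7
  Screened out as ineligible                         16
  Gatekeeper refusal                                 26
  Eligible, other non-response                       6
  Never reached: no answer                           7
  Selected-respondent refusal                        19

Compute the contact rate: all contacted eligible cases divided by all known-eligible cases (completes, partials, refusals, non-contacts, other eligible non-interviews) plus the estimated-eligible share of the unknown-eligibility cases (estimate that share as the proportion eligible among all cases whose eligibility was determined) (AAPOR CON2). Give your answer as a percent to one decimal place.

58.6%

Refused = 26 + 19 = 45
No answer / not reached = 7 + 14 = 21
Eligibility not determined = 52 + 30 = 82
Ineligible = 16 + 6 = 22
Top = 73 + 7 + 45 + 6 = 131
Determined eligible = 73 + 7 + 45 + 21 + 6 = 152
e = 152 / (152 + 22) = 152 / 174 = 0.8736
Eligible share of unknowns = 0.8736 × 82 = 71.64
Base = 152 + 71.64 = 223.64
CON2 = 131 / 223.64 = 0.5858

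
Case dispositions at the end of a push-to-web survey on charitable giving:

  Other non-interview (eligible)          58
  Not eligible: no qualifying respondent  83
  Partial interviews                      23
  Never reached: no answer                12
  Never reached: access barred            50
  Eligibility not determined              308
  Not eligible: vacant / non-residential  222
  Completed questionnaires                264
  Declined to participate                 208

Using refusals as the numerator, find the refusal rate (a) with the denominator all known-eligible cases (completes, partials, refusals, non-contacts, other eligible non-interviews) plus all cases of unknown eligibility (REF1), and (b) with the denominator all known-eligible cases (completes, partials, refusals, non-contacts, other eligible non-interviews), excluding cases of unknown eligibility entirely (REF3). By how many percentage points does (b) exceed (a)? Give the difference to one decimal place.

No contact after all attempts = 12 + 50 = 62
Out of scope = 83 + 222 = 305
Num = 208
Denominator = 264 + 23 + 208 + 62 + 58 + 308 = 923
REF1 = 208 / 923 = 0.2254
Denominator = 264 + 23 + 208 + 62 + 58 = 615
REF3 = 208 / 615 = 0.3382
Difference = 33.82 − 22.54 = 11.28 percentage points

11.3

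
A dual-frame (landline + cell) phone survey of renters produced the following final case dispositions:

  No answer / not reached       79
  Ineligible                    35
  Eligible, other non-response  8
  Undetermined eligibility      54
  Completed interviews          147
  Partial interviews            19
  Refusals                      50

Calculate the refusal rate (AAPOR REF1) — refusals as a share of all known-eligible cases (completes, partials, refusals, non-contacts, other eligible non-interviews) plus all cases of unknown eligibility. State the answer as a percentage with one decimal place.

14.0%

Numerator → 50
Denom → 147 + 19 + 50 + 79 + 8 + 54 = 357
REF1 = 50 / 357 = 0.1401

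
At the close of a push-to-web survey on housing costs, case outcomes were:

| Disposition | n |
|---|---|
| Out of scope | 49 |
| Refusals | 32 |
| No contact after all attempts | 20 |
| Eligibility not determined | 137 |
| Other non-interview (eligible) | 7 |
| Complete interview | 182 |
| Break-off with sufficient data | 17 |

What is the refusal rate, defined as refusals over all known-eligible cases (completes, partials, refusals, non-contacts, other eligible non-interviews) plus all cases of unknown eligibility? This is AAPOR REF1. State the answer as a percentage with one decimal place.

8.1%

Num = 32
Base = 182 + 17 + 32 + 20 + 7 + 137 = 395
REF1 = 32 / 395 = 0.0810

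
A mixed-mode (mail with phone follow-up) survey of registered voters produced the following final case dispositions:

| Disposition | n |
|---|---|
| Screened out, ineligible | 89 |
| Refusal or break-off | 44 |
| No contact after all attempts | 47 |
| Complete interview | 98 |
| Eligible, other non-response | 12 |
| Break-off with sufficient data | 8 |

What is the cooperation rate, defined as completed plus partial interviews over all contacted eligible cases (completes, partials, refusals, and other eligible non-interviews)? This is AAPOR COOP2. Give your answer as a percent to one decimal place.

65.4%

Num = 98 + 8 = 106
Base = 98 + 8 + 44 + 12 = 162
COOP2 = 106 / 162 = 0.6543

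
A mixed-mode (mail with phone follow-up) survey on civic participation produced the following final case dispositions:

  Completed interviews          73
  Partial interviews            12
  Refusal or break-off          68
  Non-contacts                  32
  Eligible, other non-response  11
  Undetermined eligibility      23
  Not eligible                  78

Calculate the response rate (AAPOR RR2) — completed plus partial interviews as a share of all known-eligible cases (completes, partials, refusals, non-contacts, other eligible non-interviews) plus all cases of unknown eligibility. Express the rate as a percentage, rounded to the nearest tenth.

38.8%

Num = 73 + 12 = 85
Denom = 73 + 12 + 68 + 32 + 11 + 23 = 219
RR2 = 85 / 219 = 0.3881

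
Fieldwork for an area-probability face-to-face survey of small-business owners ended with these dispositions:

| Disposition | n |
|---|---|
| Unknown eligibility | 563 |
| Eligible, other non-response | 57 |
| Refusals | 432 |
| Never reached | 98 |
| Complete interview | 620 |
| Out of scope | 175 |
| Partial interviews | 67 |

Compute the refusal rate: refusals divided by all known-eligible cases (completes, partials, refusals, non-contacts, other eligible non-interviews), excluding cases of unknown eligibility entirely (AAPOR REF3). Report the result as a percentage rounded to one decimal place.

33.9%

Num: 432
Base: 620 + 67 + 432 + 98 + 57 = 1274
REF3 = 432 / 1274 = 0.3391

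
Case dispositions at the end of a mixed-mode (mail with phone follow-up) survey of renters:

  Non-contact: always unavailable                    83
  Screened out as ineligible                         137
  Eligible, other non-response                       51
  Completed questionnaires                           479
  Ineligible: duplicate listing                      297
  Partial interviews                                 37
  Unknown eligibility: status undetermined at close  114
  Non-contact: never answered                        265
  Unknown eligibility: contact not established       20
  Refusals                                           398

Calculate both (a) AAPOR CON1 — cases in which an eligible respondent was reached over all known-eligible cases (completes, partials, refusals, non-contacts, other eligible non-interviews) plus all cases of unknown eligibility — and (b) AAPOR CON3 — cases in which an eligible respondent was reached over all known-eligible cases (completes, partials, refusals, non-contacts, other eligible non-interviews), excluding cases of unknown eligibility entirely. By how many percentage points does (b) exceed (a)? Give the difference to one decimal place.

6.8

Never reached = 265 + 83 = 348
Eligibility not determined = 20 + 114 = 134
Ineligible = 137 + 297 = 434
Numerator: 479 + 37 + 398 + 51 = 965
Denominator: 479 + 37 + 398 + 348 + 51 + 134 = 1447
CON1 = 965 / 1447 = 0.6669
Denominator: 479 + 37 + 398 + 348 + 51 = 1313
CON3 = 965 / 1313 = 0.7350
Difference = 73.50 − 66.69 = 6.81 percentage points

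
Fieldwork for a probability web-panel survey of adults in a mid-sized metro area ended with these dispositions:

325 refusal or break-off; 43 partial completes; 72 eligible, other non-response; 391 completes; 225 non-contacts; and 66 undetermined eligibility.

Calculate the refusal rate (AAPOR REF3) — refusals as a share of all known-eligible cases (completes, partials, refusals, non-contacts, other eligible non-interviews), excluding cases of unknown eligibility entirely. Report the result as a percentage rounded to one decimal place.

30.8%

Numerator: 325
Denom: 391 + 43 + 325 + 225 + 72 = 1056
REF3 = 325 / 1056 = 0.3078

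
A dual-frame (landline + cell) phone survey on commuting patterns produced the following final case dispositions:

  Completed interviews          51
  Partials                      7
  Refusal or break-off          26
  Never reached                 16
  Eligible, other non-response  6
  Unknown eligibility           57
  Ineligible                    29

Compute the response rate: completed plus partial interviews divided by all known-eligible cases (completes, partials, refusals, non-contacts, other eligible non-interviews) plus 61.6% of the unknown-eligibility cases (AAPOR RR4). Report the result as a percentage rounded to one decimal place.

Numerator = 51 + 7 = 58
Eligible (known) = 51 + 7 + 26 + 16 + 6 = 106
Estimated eligible among unknowns = 0.6160 × 57 = 35.11
Base = 106 + 35.11 = 141.11
RR4 = 58 / 141.11 = 0.4110

41.1%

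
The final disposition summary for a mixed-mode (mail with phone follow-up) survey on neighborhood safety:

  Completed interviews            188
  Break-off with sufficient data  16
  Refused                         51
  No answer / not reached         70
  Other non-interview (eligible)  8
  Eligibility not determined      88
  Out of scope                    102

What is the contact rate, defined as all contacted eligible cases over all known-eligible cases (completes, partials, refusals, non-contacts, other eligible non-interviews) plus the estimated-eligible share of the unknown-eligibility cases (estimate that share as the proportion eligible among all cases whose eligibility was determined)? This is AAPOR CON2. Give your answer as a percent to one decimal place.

65.7%

Top = 188 + 16 + 51 + 8 = 263
Eligible (known) = 188 + 16 + 51 + 70 + 8 = 333
e = 333 / (333 + 102) = 333 / 435 = 0.7655
Eligible share of unknowns = 0.7655 × 88 = 67.36
Denominator = 333 + 67.36 = 400.36
CON2 = 263 / 400.36 = 0.6569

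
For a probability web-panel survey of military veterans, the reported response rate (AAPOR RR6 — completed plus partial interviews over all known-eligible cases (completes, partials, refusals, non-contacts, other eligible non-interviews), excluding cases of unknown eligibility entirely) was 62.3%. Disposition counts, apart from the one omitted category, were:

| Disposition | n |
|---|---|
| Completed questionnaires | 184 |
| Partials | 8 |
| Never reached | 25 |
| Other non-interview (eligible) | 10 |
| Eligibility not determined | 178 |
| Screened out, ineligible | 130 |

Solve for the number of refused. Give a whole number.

Num → 184 + 8 = 192
RR6 = 192 / D = 0.623
D = 192 / 0.623 = 308.2
Rest of base = 227
refused = 308.2 − 227 ≈ 81

81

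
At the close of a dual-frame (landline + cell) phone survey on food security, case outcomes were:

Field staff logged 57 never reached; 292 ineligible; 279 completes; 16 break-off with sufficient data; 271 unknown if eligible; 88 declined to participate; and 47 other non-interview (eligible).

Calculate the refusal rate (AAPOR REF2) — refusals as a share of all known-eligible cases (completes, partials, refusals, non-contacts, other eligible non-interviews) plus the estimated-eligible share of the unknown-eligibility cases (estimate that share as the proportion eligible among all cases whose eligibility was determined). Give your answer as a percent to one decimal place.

Num → 88
Eligible (known) → 279 + 16 + 88 + 57 + 47 = 487
e = 487 / (487 + 292) = 487 / 779 = 0.6252
Eligible share of unknowns → 0.6252 × 271 = 169.43
Denom → 487 + 169.43 = 656.43
REF2 = 88 / 656.43 = 0.1341

13.4%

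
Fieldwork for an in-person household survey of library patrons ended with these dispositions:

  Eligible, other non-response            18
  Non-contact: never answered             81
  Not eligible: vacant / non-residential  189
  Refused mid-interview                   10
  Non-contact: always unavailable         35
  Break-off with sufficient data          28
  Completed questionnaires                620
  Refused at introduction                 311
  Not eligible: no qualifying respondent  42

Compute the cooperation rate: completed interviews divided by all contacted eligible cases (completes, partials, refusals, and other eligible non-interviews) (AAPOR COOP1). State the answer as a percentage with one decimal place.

Declined to participate = 311 + 10 = 321
Never reached = 81 + 35 = 116
Screened out, ineligible = 42 + 189 = 231
Num: 620
Denom: 620 + 28 + 321 + 18 = 987
COOP1 = 620 / 987 = 0.6282

62.8%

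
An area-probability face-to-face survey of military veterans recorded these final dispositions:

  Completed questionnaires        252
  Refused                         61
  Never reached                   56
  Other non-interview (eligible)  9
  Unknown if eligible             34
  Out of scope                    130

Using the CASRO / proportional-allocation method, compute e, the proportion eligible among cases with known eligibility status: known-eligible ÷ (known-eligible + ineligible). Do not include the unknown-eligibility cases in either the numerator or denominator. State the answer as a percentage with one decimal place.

74.4%

Eligible (known): 252 + 61 + 56 + 9 = 378
e = 378 / (378 + 130) = 378 / 508 = 0.7441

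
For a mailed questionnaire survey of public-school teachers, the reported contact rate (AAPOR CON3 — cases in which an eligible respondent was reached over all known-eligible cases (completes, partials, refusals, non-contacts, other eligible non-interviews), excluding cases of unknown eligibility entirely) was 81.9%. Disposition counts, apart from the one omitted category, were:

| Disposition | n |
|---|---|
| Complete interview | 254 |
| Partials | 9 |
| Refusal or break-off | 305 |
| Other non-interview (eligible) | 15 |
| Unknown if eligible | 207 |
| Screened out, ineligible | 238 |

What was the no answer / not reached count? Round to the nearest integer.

Numerator → 254 + 9 + 305 + 15 = 583
CON3 = 583 / D = 0.819
D = 583 / 0.819 = 711.8
Remaining denominator categories sum to 583
no answer / not reached = 711.8 − 583 ≈ 129

129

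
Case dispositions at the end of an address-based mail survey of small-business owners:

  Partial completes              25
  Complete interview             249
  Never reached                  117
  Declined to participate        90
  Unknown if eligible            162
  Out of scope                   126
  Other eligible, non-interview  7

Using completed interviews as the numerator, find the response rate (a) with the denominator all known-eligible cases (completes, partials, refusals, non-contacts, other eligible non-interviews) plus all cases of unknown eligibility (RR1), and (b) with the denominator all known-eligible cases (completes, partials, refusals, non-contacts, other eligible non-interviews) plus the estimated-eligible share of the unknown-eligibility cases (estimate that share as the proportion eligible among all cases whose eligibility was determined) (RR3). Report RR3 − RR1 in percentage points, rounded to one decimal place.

2.1

Num = 249
Base = 249 + 25 + 90 + 117 + 7 + 162 = 650
RR1 = 249 / 650 = 0.3831
Eligible (known) = 249 + 25 + 90 + 117 + 7 = 488
e = 488 / (488 + 126) = 488 / 614 = 0.7948
Estimated eligible among unknowns = 0.7948 × 162 = 128.76
Base = 488 + 128.76 = 616.76
RR3 = 249 / 616.76 = 0.4037
Difference = 40.37 − 38.31 = 2.06 percentage points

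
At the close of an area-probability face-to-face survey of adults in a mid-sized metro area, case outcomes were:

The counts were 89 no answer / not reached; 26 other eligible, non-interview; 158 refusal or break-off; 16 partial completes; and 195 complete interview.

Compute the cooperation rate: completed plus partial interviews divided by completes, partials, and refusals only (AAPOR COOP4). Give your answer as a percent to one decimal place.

Num = 195 + 16 = 211
Base = 195 + 16 + 158 = 369
COOP4 = 211 / 369 = 0.5718

57.2%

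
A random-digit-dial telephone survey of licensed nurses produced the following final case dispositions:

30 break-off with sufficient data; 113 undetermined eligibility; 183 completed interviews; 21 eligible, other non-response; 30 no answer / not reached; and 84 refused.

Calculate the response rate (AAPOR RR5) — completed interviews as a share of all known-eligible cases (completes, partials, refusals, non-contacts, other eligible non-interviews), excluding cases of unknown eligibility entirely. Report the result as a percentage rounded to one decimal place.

52.6%

Numerator = 183
Base = 183 + 30 + 84 + 30 + 21 = 348
RR5 = 183 / 348 = 0.5259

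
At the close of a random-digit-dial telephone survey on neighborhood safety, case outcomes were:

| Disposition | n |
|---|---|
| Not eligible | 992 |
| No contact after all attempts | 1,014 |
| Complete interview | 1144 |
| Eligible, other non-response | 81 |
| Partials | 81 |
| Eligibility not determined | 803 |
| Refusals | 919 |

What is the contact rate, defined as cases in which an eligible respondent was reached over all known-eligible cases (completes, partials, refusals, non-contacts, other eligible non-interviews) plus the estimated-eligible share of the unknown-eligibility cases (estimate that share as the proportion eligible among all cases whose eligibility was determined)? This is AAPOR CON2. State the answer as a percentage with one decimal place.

Top: 1144 + 81 + 919 + 81 = 2225
Known eligible: 1144 + 81 + 919 + 1014 + 81 = 3239
e = 3239 / (3239 + 992) = 3239 / 4231 = 0.7655
e × U: 0.7655 × 803 = 614.70
Denom: 3239 + 614.70 = 3853.70
CON2 = 2225 / 3853.70 = 0.5774

57.7%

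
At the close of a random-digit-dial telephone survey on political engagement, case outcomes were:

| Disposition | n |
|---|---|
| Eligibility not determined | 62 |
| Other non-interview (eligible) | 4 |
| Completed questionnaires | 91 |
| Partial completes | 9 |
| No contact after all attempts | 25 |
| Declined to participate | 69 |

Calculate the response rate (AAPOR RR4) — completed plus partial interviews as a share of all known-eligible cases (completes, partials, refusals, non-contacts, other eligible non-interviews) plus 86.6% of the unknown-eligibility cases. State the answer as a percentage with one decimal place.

39.7%

Top = 91 + 9 = 100
Known eligible = 91 + 9 + 69 + 25 + 4 = 198
e × U = 0.8660 × 62 = 53.69
Base = 198 + 53.69 = 251.69
RR4 = 100 / 251.69 = 0.3973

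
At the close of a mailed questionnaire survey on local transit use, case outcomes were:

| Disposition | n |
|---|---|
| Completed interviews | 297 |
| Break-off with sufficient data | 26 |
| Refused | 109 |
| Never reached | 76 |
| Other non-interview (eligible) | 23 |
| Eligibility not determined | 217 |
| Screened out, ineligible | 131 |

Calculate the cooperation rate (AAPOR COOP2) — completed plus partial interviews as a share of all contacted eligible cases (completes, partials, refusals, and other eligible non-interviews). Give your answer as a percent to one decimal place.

Top → 297 + 26 = 323
Base → 297 + 26 + 109 + 23 = 455
COOP2 = 323 / 455 = 0.7099

71.0%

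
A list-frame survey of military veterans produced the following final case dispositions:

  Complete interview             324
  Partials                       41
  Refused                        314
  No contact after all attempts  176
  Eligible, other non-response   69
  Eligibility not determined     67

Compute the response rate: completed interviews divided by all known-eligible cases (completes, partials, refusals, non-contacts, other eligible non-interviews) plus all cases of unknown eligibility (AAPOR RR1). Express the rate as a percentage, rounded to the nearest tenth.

32.7%

Top → 324
Denominator → 324 + 41 + 314 + 176 + 69 + 67 = 991
RR1 = 324 / 991 = 0.3269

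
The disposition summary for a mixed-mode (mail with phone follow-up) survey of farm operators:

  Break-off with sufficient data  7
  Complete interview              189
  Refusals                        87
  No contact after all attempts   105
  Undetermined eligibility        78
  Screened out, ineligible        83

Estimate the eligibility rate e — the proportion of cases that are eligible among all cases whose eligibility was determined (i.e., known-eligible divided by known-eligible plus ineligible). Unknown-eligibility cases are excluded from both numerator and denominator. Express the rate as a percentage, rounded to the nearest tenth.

82.4%

Known eligible = 189 + 7 + 87 + 105 = 388
e = 388 / (388 + 83) = 388 / 471 = 0.8238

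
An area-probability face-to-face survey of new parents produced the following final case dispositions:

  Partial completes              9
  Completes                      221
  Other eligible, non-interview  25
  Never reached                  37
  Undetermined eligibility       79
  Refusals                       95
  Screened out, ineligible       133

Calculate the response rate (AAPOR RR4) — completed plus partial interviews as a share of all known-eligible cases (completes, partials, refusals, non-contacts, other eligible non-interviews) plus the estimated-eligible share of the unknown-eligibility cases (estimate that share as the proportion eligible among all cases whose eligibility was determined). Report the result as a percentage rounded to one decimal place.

Top = 221 + 9 = 230
Known eligible = 221 + 9 + 95 + 37 + 25 = 387
e = 387 / (387 + 133) = 387 / 520 = 0.7442
Estimated eligible among unknowns = 0.7442 × 79 = 58.79
Denominator = 387 + 58.79 = 445.79
RR4 = 230 / 445.79 = 0.5159

51.6%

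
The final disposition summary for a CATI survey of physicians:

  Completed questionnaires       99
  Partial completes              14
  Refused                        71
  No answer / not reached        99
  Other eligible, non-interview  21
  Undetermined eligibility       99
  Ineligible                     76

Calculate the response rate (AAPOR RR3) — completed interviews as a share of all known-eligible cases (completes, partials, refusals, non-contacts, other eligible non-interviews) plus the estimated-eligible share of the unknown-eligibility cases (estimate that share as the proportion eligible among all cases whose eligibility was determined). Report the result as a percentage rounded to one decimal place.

25.8%

Num → 99
Determined eligible → 99 + 14 + 71 + 99 + 21 = 304
e = 304 / (304 + 76) = 304 / 380 = 0.8000
e × U → 0.8000 × 99 = 79.20
Denominator → 304 + 79.20 = 383.20
RR3 = 99 / 383.20 = 0.2584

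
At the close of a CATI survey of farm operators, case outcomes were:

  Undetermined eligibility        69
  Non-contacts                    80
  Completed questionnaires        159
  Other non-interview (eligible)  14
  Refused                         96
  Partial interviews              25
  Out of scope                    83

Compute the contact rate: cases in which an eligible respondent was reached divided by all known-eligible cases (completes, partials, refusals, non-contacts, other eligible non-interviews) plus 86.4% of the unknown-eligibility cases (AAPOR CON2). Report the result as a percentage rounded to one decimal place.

67.8%

Num → 159 + 25 + 96 + 14 = 294
Eligible (known) → 159 + 25 + 96 + 80 + 14 = 374
Estimated eligible among unknowns → 0.8640 × 69 = 59.62
Denom → 374 + 59.62 = 433.62
CON2 = 294 / 433.62 = 0.6780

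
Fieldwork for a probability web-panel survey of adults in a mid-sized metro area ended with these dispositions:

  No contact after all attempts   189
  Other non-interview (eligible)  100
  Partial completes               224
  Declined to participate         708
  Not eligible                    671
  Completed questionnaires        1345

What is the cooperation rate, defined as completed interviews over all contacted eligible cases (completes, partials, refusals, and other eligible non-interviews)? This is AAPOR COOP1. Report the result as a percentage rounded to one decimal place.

56.6%

Numerator = 1345
Denom = 1345 + 224 + 708 + 100 = 2377
COOP1 = 1345 / 2377 = 0.5658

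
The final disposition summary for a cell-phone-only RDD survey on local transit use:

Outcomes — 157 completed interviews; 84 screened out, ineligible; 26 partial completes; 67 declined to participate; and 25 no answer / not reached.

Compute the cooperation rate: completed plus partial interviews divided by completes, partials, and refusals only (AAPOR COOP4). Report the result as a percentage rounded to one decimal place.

73.2%

Num: 157 + 26 = 183
Denom: 157 + 26 + 67 = 250
COOP4 = 183 / 250 = 0.7320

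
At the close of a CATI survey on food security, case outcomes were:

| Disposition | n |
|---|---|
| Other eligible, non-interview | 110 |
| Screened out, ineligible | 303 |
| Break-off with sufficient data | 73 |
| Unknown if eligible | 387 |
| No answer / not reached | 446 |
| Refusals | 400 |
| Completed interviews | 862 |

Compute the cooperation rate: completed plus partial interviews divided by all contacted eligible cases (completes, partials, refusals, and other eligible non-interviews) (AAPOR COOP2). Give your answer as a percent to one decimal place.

Numerator → 862 + 73 = 935
Base → 862 + 73 + 400 + 110 = 1445
COOP2 = 935 / 1445 = 0.6471

64.7%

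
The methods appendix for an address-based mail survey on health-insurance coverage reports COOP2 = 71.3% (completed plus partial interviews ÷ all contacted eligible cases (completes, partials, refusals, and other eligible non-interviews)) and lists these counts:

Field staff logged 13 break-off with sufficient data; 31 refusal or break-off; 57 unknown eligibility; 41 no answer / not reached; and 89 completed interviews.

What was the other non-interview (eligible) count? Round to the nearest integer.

Numerator = 89 + 13 = 102
COOP2 = 102 / D = 0.713
D = 102 / 0.713 = 143.1
Rest of base = 133
other non-interview (eligible) = 143.1 − 133 ≈ 10

10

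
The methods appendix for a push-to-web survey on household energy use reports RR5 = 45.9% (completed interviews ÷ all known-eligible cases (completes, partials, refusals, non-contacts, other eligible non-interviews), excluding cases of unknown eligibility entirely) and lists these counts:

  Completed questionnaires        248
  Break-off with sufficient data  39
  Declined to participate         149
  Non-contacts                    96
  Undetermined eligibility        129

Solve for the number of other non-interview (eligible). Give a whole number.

RR5 = 248 / D = 0.459
D = 248 / 0.459 = 540.3
Remaining denominator categories sum to 532
other non-interview (eligible) = 540.3 − 532 ≈ 8

8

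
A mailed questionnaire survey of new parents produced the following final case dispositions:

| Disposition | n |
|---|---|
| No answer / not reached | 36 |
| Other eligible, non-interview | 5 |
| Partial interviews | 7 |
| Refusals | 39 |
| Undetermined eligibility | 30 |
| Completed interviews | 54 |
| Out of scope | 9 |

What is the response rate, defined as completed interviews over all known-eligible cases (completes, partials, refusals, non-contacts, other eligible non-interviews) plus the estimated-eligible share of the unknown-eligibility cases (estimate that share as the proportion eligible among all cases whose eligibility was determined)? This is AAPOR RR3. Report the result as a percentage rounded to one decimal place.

Top = 54
Known eligible = 54 + 7 + 39 + 36 + 5 = 141
e = 141 / (141 + 9) = 141 / 150 = 0.9400
e × U = 0.9400 × 30 = 28.20
Base = 141 + 28.20 = 169.20
RR3 = 54 / 169.20 = 0.3191

31.9%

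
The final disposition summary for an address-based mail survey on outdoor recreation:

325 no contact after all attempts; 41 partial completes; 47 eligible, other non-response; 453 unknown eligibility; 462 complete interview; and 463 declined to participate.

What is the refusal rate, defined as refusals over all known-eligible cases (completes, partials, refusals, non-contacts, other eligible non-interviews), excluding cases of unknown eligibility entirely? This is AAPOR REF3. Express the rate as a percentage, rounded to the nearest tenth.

34.6%

Top: 463
Denom: 462 + 41 + 463 + 325 + 47 = 1338
REF3 = 463 / 1338 = 0.3460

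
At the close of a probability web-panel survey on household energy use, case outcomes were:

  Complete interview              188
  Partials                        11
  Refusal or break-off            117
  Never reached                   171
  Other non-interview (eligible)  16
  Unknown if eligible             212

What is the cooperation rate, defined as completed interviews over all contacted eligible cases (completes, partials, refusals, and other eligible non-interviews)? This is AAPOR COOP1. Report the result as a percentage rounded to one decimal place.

56.6%

Num → 188
Denom → 188 + 11 + 117 + 16 = 332
COOP1 = 188 / 332 = 0.5663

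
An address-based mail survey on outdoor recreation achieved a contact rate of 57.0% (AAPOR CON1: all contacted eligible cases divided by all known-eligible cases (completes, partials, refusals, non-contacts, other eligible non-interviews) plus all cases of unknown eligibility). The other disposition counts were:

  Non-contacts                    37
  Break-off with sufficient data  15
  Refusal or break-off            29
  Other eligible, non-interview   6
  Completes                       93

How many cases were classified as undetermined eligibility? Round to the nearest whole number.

Top: 93 + 15 + 29 + 6 = 143
CON1 = 143 / D = 0.570
D = 143 / 0.570 = 250.9
Remaining denominator categories sum to 180
undetermined eligibility = 250.9 − 180 ≈ 71

71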